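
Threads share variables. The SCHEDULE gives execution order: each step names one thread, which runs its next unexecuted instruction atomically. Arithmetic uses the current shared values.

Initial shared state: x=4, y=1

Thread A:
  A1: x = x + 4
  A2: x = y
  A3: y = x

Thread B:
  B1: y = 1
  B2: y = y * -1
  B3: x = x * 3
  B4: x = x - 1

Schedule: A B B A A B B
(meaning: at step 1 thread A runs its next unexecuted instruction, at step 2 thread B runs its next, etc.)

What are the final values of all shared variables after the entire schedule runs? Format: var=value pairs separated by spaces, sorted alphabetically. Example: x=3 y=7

Answer: x=-4 y=-1

Derivation:
Step 1: thread A executes A1 (x = x + 4). Shared: x=8 y=1. PCs: A@1 B@0
Step 2: thread B executes B1 (y = 1). Shared: x=8 y=1. PCs: A@1 B@1
Step 3: thread B executes B2 (y = y * -1). Shared: x=8 y=-1. PCs: A@1 B@2
Step 4: thread A executes A2 (x = y). Shared: x=-1 y=-1. PCs: A@2 B@2
Step 5: thread A executes A3 (y = x). Shared: x=-1 y=-1. PCs: A@3 B@2
Step 6: thread B executes B3 (x = x * 3). Shared: x=-3 y=-1. PCs: A@3 B@3
Step 7: thread B executes B4 (x = x - 1). Shared: x=-4 y=-1. PCs: A@3 B@4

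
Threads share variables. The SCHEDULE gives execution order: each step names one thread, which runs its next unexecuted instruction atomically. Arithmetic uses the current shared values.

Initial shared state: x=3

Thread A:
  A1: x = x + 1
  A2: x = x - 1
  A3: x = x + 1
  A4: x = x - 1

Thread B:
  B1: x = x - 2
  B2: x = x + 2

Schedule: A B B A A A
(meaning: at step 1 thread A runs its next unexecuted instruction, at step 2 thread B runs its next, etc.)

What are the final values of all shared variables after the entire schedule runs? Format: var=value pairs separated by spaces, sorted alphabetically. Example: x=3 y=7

Answer: x=3

Derivation:
Step 1: thread A executes A1 (x = x + 1). Shared: x=4. PCs: A@1 B@0
Step 2: thread B executes B1 (x = x - 2). Shared: x=2. PCs: A@1 B@1
Step 3: thread B executes B2 (x = x + 2). Shared: x=4. PCs: A@1 B@2
Step 4: thread A executes A2 (x = x - 1). Shared: x=3. PCs: A@2 B@2
Step 5: thread A executes A3 (x = x + 1). Shared: x=4. PCs: A@3 B@2
Step 6: thread A executes A4 (x = x - 1). Shared: x=3. PCs: A@4 B@2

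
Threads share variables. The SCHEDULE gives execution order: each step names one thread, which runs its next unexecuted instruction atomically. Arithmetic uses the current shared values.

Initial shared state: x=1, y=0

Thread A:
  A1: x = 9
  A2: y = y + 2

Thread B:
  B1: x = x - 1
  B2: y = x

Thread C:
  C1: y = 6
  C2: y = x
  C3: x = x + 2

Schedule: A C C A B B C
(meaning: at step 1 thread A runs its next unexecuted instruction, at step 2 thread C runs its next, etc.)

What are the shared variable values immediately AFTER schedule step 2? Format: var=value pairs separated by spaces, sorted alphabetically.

Step 1: thread A executes A1 (x = 9). Shared: x=9 y=0. PCs: A@1 B@0 C@0
Step 2: thread C executes C1 (y = 6). Shared: x=9 y=6. PCs: A@1 B@0 C@1

Answer: x=9 y=6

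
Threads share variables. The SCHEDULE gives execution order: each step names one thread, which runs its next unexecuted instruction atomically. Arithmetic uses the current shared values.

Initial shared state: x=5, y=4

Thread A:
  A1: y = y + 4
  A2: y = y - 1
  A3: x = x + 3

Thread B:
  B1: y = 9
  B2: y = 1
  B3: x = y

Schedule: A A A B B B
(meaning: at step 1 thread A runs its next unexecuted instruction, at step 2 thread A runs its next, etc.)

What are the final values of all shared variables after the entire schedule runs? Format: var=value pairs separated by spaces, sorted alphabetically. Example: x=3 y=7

Answer: x=1 y=1

Derivation:
Step 1: thread A executes A1 (y = y + 4). Shared: x=5 y=8. PCs: A@1 B@0
Step 2: thread A executes A2 (y = y - 1). Shared: x=5 y=7. PCs: A@2 B@0
Step 3: thread A executes A3 (x = x + 3). Shared: x=8 y=7. PCs: A@3 B@0
Step 4: thread B executes B1 (y = 9). Shared: x=8 y=9. PCs: A@3 B@1
Step 5: thread B executes B2 (y = 1). Shared: x=8 y=1. PCs: A@3 B@2
Step 6: thread B executes B3 (x = y). Shared: x=1 y=1. PCs: A@3 B@3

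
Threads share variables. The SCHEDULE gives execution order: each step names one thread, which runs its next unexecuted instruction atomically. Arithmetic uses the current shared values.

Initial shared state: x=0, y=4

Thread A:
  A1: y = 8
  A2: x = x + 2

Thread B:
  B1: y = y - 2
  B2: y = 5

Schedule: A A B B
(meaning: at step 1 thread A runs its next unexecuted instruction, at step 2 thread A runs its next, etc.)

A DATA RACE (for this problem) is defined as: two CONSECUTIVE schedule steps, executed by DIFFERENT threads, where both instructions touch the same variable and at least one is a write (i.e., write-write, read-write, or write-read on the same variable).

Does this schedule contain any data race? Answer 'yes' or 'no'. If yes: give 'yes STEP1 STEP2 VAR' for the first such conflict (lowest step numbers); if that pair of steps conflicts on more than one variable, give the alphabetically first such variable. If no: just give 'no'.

Steps 1,2: same thread (A). No race.
Steps 2,3: A(r=x,w=x) vs B(r=y,w=y). No conflict.
Steps 3,4: same thread (B). No race.

Answer: no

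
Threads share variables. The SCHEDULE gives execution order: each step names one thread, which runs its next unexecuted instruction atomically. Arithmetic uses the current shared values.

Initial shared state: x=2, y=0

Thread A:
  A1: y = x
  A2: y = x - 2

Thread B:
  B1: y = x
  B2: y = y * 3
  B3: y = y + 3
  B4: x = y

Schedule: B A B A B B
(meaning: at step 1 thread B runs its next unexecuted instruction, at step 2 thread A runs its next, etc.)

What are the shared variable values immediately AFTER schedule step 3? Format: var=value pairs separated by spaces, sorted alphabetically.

Step 1: thread B executes B1 (y = x). Shared: x=2 y=2. PCs: A@0 B@1
Step 2: thread A executes A1 (y = x). Shared: x=2 y=2. PCs: A@1 B@1
Step 3: thread B executes B2 (y = y * 3). Shared: x=2 y=6. PCs: A@1 B@2

Answer: x=2 y=6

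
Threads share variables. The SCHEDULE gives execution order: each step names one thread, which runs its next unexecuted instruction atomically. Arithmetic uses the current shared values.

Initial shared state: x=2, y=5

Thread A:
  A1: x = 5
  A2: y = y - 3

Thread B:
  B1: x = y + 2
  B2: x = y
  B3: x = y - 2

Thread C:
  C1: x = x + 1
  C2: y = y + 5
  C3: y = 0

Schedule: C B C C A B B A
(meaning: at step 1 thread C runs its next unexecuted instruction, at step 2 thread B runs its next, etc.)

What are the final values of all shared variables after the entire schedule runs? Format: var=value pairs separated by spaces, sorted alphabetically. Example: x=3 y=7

Step 1: thread C executes C1 (x = x + 1). Shared: x=3 y=5. PCs: A@0 B@0 C@1
Step 2: thread B executes B1 (x = y + 2). Shared: x=7 y=5. PCs: A@0 B@1 C@1
Step 3: thread C executes C2 (y = y + 5). Shared: x=7 y=10. PCs: A@0 B@1 C@2
Step 4: thread C executes C3 (y = 0). Shared: x=7 y=0. PCs: A@0 B@1 C@3
Step 5: thread A executes A1 (x = 5). Shared: x=5 y=0. PCs: A@1 B@1 C@3
Step 6: thread B executes B2 (x = y). Shared: x=0 y=0. PCs: A@1 B@2 C@3
Step 7: thread B executes B3 (x = y - 2). Shared: x=-2 y=0. PCs: A@1 B@3 C@3
Step 8: thread A executes A2 (y = y - 3). Shared: x=-2 y=-3. PCs: A@2 B@3 C@3

Answer: x=-2 y=-3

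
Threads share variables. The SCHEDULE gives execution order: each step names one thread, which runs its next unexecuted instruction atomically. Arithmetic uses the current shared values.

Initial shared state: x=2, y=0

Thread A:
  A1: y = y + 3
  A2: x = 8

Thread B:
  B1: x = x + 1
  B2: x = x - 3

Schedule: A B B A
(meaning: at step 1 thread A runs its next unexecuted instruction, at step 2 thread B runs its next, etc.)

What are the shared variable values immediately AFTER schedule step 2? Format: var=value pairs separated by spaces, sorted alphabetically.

Step 1: thread A executes A1 (y = y + 3). Shared: x=2 y=3. PCs: A@1 B@0
Step 2: thread B executes B1 (x = x + 1). Shared: x=3 y=3. PCs: A@1 B@1

Answer: x=3 y=3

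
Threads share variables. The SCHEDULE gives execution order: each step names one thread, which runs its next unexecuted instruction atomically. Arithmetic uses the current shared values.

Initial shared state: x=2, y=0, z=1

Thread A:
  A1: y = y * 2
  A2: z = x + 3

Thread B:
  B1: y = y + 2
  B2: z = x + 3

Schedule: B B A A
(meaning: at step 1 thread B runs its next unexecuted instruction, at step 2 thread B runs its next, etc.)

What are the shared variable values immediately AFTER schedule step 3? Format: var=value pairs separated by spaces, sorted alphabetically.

Step 1: thread B executes B1 (y = y + 2). Shared: x=2 y=2 z=1. PCs: A@0 B@1
Step 2: thread B executes B2 (z = x + 3). Shared: x=2 y=2 z=5. PCs: A@0 B@2
Step 3: thread A executes A1 (y = y * 2). Shared: x=2 y=4 z=5. PCs: A@1 B@2

Answer: x=2 y=4 z=5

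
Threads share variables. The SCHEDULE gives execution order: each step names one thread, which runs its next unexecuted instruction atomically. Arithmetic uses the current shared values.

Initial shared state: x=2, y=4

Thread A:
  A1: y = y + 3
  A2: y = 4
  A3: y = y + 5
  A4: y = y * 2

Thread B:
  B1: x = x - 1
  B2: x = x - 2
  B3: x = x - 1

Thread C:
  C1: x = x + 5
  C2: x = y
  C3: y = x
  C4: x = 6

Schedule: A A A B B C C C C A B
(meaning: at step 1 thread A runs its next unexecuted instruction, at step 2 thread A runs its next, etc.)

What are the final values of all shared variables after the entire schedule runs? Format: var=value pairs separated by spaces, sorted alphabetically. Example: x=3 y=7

Answer: x=5 y=18

Derivation:
Step 1: thread A executes A1 (y = y + 3). Shared: x=2 y=7. PCs: A@1 B@0 C@0
Step 2: thread A executes A2 (y = 4). Shared: x=2 y=4. PCs: A@2 B@0 C@0
Step 3: thread A executes A3 (y = y + 5). Shared: x=2 y=9. PCs: A@3 B@0 C@0
Step 4: thread B executes B1 (x = x - 1). Shared: x=1 y=9. PCs: A@3 B@1 C@0
Step 5: thread B executes B2 (x = x - 2). Shared: x=-1 y=9. PCs: A@3 B@2 C@0
Step 6: thread C executes C1 (x = x + 5). Shared: x=4 y=9. PCs: A@3 B@2 C@1
Step 7: thread C executes C2 (x = y). Shared: x=9 y=9. PCs: A@3 B@2 C@2
Step 8: thread C executes C3 (y = x). Shared: x=9 y=9. PCs: A@3 B@2 C@3
Step 9: thread C executes C4 (x = 6). Shared: x=6 y=9. PCs: A@3 B@2 C@4
Step 10: thread A executes A4 (y = y * 2). Shared: x=6 y=18. PCs: A@4 B@2 C@4
Step 11: thread B executes B3 (x = x - 1). Shared: x=5 y=18. PCs: A@4 B@3 C@4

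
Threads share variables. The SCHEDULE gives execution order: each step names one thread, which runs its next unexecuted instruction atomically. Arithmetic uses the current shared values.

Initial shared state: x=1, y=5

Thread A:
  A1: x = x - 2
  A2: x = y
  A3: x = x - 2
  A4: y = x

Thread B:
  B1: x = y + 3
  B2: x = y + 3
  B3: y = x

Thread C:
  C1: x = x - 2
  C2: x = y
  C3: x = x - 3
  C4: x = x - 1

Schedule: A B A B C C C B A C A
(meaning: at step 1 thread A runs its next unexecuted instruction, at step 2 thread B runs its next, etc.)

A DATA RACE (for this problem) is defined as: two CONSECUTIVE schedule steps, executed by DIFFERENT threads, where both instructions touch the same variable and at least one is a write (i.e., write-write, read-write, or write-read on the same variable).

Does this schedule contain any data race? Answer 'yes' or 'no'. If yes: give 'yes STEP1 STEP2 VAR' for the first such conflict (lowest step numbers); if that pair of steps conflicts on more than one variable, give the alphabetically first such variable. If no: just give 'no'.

Steps 1,2: A(x = x - 2) vs B(x = y + 3). RACE on x (W-W).
Steps 2,3: B(x = y + 3) vs A(x = y). RACE on x (W-W).
Steps 3,4: A(x = y) vs B(x = y + 3). RACE on x (W-W).
Steps 4,5: B(x = y + 3) vs C(x = x - 2). RACE on x (W-W).
Steps 5,6: same thread (C). No race.
Steps 6,7: same thread (C). No race.
Steps 7,8: C(x = x - 3) vs B(y = x). RACE on x (W-R).
Steps 8,9: B(y = x) vs A(x = x - 2). RACE on x (R-W).
Steps 9,10: A(x = x - 2) vs C(x = x - 1). RACE on x (W-W).
Steps 10,11: C(x = x - 1) vs A(y = x). RACE on x (W-R).
First conflict at steps 1,2.

Answer: yes 1 2 x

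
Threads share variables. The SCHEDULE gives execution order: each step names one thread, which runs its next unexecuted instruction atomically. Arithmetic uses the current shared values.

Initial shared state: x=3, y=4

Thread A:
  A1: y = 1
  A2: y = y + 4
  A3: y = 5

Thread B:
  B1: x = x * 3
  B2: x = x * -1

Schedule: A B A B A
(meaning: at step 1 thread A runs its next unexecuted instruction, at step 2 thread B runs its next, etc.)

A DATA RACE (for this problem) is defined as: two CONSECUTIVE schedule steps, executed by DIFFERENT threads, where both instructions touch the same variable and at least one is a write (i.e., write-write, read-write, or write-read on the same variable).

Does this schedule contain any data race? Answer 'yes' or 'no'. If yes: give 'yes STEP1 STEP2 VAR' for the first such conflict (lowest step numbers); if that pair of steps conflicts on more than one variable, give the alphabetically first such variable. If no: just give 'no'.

Answer: no

Derivation:
Steps 1,2: A(r=-,w=y) vs B(r=x,w=x). No conflict.
Steps 2,3: B(r=x,w=x) vs A(r=y,w=y). No conflict.
Steps 3,4: A(r=y,w=y) vs B(r=x,w=x). No conflict.
Steps 4,5: B(r=x,w=x) vs A(r=-,w=y). No conflict.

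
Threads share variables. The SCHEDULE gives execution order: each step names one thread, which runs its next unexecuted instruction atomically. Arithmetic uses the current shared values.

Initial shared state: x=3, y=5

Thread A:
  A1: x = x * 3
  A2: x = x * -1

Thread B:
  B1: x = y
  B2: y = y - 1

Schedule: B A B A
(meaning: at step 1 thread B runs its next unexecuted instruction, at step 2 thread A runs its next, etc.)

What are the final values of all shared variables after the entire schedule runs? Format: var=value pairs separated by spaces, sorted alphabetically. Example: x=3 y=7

Answer: x=-15 y=4

Derivation:
Step 1: thread B executes B1 (x = y). Shared: x=5 y=5. PCs: A@0 B@1
Step 2: thread A executes A1 (x = x * 3). Shared: x=15 y=5. PCs: A@1 B@1
Step 3: thread B executes B2 (y = y - 1). Shared: x=15 y=4. PCs: A@1 B@2
Step 4: thread A executes A2 (x = x * -1). Shared: x=-15 y=4. PCs: A@2 B@2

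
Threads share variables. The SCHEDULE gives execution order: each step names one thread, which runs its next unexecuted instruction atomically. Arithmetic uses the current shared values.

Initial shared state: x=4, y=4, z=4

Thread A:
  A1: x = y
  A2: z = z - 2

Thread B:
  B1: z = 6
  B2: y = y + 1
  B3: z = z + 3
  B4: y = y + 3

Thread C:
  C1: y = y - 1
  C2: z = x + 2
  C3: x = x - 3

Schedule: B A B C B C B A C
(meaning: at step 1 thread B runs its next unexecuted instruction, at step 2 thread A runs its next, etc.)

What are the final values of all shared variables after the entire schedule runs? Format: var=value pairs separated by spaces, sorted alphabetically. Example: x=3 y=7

Answer: x=1 y=7 z=4

Derivation:
Step 1: thread B executes B1 (z = 6). Shared: x=4 y=4 z=6. PCs: A@0 B@1 C@0
Step 2: thread A executes A1 (x = y). Shared: x=4 y=4 z=6. PCs: A@1 B@1 C@0
Step 3: thread B executes B2 (y = y + 1). Shared: x=4 y=5 z=6. PCs: A@1 B@2 C@0
Step 4: thread C executes C1 (y = y - 1). Shared: x=4 y=4 z=6. PCs: A@1 B@2 C@1
Step 5: thread B executes B3 (z = z + 3). Shared: x=4 y=4 z=9. PCs: A@1 B@3 C@1
Step 6: thread C executes C2 (z = x + 2). Shared: x=4 y=4 z=6. PCs: A@1 B@3 C@2
Step 7: thread B executes B4 (y = y + 3). Shared: x=4 y=7 z=6. PCs: A@1 B@4 C@2
Step 8: thread A executes A2 (z = z - 2). Shared: x=4 y=7 z=4. PCs: A@2 B@4 C@2
Step 9: thread C executes C3 (x = x - 3). Shared: x=1 y=7 z=4. PCs: A@2 B@4 C@3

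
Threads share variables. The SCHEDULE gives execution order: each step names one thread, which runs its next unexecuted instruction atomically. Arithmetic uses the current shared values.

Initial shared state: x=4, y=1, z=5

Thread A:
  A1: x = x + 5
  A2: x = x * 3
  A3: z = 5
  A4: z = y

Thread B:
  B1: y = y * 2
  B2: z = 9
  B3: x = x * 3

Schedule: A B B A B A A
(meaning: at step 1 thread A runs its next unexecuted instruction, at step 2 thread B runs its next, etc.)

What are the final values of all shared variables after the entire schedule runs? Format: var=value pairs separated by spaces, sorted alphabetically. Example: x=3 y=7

Answer: x=81 y=2 z=2

Derivation:
Step 1: thread A executes A1 (x = x + 5). Shared: x=9 y=1 z=5. PCs: A@1 B@0
Step 2: thread B executes B1 (y = y * 2). Shared: x=9 y=2 z=5. PCs: A@1 B@1
Step 3: thread B executes B2 (z = 9). Shared: x=9 y=2 z=9. PCs: A@1 B@2
Step 4: thread A executes A2 (x = x * 3). Shared: x=27 y=2 z=9. PCs: A@2 B@2
Step 5: thread B executes B3 (x = x * 3). Shared: x=81 y=2 z=9. PCs: A@2 B@3
Step 6: thread A executes A3 (z = 5). Shared: x=81 y=2 z=5. PCs: A@3 B@3
Step 7: thread A executes A4 (z = y). Shared: x=81 y=2 z=2. PCs: A@4 B@3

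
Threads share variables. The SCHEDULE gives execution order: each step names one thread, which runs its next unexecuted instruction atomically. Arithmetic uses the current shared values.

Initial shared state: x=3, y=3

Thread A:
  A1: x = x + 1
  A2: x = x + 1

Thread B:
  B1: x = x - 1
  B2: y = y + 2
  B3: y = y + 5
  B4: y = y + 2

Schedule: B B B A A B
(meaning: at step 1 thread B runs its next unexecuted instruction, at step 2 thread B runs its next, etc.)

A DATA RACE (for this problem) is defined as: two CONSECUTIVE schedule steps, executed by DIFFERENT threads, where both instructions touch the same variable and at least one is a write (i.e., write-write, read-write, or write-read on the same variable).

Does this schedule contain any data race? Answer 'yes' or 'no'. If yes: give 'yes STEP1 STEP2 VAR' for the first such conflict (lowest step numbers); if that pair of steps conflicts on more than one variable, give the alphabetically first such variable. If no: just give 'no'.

Steps 1,2: same thread (B). No race.
Steps 2,3: same thread (B). No race.
Steps 3,4: B(r=y,w=y) vs A(r=x,w=x). No conflict.
Steps 4,5: same thread (A). No race.
Steps 5,6: A(r=x,w=x) vs B(r=y,w=y). No conflict.

Answer: no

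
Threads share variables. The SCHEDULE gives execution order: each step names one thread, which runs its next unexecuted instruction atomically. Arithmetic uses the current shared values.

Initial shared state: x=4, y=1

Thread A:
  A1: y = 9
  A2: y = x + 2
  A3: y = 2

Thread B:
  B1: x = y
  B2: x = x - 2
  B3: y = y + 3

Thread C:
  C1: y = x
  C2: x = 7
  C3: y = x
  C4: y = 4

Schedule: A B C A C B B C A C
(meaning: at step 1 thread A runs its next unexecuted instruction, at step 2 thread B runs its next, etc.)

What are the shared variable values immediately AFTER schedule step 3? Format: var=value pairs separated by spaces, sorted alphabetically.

Answer: x=9 y=9

Derivation:
Step 1: thread A executes A1 (y = 9). Shared: x=4 y=9. PCs: A@1 B@0 C@0
Step 2: thread B executes B1 (x = y). Shared: x=9 y=9. PCs: A@1 B@1 C@0
Step 3: thread C executes C1 (y = x). Shared: x=9 y=9. PCs: A@1 B@1 C@1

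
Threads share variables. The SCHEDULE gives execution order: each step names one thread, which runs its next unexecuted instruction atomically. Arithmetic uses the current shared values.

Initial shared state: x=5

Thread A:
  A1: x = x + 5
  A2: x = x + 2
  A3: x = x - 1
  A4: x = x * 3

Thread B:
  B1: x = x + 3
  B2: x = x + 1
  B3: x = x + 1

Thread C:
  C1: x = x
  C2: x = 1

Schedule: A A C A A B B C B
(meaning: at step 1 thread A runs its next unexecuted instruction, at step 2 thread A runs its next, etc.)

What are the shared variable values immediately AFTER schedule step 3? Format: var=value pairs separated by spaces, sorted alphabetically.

Answer: x=12

Derivation:
Step 1: thread A executes A1 (x = x + 5). Shared: x=10. PCs: A@1 B@0 C@0
Step 2: thread A executes A2 (x = x + 2). Shared: x=12. PCs: A@2 B@0 C@0
Step 3: thread C executes C1 (x = x). Shared: x=12. PCs: A@2 B@0 C@1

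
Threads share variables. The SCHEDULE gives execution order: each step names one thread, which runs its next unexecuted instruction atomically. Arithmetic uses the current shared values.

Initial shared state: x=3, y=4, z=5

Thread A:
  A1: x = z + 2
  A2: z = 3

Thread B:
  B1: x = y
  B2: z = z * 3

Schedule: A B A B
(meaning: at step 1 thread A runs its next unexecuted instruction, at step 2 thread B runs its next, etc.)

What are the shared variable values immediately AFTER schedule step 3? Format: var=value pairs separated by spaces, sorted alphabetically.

Step 1: thread A executes A1 (x = z + 2). Shared: x=7 y=4 z=5. PCs: A@1 B@0
Step 2: thread B executes B1 (x = y). Shared: x=4 y=4 z=5. PCs: A@1 B@1
Step 3: thread A executes A2 (z = 3). Shared: x=4 y=4 z=3. PCs: A@2 B@1

Answer: x=4 y=4 z=3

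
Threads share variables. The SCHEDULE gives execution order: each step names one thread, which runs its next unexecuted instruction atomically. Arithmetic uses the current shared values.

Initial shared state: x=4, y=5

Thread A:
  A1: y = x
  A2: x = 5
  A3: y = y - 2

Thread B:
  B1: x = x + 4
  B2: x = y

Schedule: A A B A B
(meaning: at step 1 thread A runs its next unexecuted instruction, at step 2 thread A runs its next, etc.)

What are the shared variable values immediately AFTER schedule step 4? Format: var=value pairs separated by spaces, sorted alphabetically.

Step 1: thread A executes A1 (y = x). Shared: x=4 y=4. PCs: A@1 B@0
Step 2: thread A executes A2 (x = 5). Shared: x=5 y=4. PCs: A@2 B@0
Step 3: thread B executes B1 (x = x + 4). Shared: x=9 y=4. PCs: A@2 B@1
Step 4: thread A executes A3 (y = y - 2). Shared: x=9 y=2. PCs: A@3 B@1

Answer: x=9 y=2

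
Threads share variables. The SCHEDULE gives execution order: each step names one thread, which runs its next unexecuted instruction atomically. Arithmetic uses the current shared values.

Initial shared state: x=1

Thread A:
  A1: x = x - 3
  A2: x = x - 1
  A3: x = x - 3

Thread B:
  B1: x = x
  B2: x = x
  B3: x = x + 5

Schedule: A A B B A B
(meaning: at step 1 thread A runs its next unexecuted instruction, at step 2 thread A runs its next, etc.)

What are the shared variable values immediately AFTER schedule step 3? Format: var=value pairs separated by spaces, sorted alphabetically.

Step 1: thread A executes A1 (x = x - 3). Shared: x=-2. PCs: A@1 B@0
Step 2: thread A executes A2 (x = x - 1). Shared: x=-3. PCs: A@2 B@0
Step 3: thread B executes B1 (x = x). Shared: x=-3. PCs: A@2 B@1

Answer: x=-3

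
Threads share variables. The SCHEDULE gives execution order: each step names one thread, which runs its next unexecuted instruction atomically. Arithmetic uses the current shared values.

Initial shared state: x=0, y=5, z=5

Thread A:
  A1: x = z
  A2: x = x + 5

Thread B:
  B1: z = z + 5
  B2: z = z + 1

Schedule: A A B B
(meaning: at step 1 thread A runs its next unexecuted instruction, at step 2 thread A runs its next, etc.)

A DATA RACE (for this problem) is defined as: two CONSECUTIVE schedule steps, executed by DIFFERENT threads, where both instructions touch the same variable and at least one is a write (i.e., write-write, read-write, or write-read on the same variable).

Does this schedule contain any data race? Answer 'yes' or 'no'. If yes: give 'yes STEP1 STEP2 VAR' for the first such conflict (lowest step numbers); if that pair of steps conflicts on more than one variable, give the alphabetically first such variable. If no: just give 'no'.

Answer: no

Derivation:
Steps 1,2: same thread (A). No race.
Steps 2,3: A(r=x,w=x) vs B(r=z,w=z). No conflict.
Steps 3,4: same thread (B). No race.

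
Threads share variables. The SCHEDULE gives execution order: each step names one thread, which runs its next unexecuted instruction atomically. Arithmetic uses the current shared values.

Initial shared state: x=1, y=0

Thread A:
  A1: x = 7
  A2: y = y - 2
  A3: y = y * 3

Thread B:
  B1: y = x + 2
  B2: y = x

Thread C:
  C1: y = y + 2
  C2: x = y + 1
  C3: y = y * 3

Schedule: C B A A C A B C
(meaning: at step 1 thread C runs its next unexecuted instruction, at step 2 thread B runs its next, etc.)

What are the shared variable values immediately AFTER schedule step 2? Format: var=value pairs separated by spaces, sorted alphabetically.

Step 1: thread C executes C1 (y = y + 2). Shared: x=1 y=2. PCs: A@0 B@0 C@1
Step 2: thread B executes B1 (y = x + 2). Shared: x=1 y=3. PCs: A@0 B@1 C@1

Answer: x=1 y=3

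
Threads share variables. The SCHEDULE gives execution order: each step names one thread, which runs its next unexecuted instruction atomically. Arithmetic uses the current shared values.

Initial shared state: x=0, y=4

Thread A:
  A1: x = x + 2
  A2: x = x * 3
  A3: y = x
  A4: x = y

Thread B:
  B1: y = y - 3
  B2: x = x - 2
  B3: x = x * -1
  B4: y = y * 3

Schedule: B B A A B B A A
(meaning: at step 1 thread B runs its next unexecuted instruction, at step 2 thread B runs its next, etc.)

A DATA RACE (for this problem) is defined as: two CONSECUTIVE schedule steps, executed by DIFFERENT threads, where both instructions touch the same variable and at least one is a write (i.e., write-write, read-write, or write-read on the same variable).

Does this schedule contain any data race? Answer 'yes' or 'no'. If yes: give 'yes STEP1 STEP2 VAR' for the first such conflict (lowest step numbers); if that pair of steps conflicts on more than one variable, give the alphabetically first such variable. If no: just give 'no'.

Steps 1,2: same thread (B). No race.
Steps 2,3: B(x = x - 2) vs A(x = x + 2). RACE on x (W-W).
Steps 3,4: same thread (A). No race.
Steps 4,5: A(x = x * 3) vs B(x = x * -1). RACE on x (W-W).
Steps 5,6: same thread (B). No race.
Steps 6,7: B(y = y * 3) vs A(y = x). RACE on y (W-W).
Steps 7,8: same thread (A). No race.
First conflict at steps 2,3.

Answer: yes 2 3 x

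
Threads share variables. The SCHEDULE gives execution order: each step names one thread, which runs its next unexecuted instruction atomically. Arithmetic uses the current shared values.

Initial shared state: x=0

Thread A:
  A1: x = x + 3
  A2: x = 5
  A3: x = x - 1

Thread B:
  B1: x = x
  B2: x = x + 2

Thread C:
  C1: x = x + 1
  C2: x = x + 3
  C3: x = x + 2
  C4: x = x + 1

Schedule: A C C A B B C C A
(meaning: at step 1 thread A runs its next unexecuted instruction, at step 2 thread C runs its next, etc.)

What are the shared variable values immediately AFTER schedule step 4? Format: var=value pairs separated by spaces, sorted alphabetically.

Answer: x=5

Derivation:
Step 1: thread A executes A1 (x = x + 3). Shared: x=3. PCs: A@1 B@0 C@0
Step 2: thread C executes C1 (x = x + 1). Shared: x=4. PCs: A@1 B@0 C@1
Step 3: thread C executes C2 (x = x + 3). Shared: x=7. PCs: A@1 B@0 C@2
Step 4: thread A executes A2 (x = 5). Shared: x=5. PCs: A@2 B@0 C@2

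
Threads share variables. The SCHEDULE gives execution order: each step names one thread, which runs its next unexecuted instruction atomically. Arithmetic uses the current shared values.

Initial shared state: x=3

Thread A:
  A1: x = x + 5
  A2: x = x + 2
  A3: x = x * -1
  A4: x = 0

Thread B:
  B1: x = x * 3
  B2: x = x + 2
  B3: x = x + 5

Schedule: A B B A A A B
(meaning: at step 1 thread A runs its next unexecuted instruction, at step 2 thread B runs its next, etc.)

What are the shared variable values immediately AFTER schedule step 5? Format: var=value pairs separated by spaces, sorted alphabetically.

Answer: x=-28

Derivation:
Step 1: thread A executes A1 (x = x + 5). Shared: x=8. PCs: A@1 B@0
Step 2: thread B executes B1 (x = x * 3). Shared: x=24. PCs: A@1 B@1
Step 3: thread B executes B2 (x = x + 2). Shared: x=26. PCs: A@1 B@2
Step 4: thread A executes A2 (x = x + 2). Shared: x=28. PCs: A@2 B@2
Step 5: thread A executes A3 (x = x * -1). Shared: x=-28. PCs: A@3 B@2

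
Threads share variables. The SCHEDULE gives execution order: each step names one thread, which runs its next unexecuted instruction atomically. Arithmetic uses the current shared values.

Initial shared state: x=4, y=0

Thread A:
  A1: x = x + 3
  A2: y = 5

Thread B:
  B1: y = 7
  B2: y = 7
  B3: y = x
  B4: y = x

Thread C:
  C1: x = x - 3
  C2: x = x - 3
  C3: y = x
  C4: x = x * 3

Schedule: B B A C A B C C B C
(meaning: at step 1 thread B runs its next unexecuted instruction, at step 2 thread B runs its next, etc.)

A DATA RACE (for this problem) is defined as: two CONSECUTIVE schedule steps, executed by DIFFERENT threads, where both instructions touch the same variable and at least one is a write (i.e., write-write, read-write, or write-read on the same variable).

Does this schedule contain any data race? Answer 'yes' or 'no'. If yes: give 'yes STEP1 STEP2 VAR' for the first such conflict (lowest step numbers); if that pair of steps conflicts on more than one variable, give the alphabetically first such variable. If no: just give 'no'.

Answer: yes 3 4 x

Derivation:
Steps 1,2: same thread (B). No race.
Steps 2,3: B(r=-,w=y) vs A(r=x,w=x). No conflict.
Steps 3,4: A(x = x + 3) vs C(x = x - 3). RACE on x (W-W).
Steps 4,5: C(r=x,w=x) vs A(r=-,w=y). No conflict.
Steps 5,6: A(y = 5) vs B(y = x). RACE on y (W-W).
Steps 6,7: B(y = x) vs C(x = x - 3). RACE on x (R-W).
Steps 7,8: same thread (C). No race.
Steps 8,9: C(y = x) vs B(y = x). RACE on y (W-W).
Steps 9,10: B(y = x) vs C(x = x * 3). RACE on x (R-W).
First conflict at steps 3,4.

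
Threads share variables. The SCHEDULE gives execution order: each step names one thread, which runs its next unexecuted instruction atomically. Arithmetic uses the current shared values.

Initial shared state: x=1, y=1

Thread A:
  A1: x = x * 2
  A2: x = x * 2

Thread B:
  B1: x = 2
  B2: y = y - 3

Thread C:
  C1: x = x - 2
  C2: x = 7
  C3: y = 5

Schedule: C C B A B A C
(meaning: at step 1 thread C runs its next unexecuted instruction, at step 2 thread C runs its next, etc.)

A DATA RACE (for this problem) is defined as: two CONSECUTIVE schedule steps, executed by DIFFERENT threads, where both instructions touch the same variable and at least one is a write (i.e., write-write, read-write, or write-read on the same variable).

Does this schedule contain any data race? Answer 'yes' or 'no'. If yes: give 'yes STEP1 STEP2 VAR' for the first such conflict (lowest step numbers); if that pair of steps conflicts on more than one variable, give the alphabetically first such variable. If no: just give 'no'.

Answer: yes 2 3 x

Derivation:
Steps 1,2: same thread (C). No race.
Steps 2,3: C(x = 7) vs B(x = 2). RACE on x (W-W).
Steps 3,4: B(x = 2) vs A(x = x * 2). RACE on x (W-W).
Steps 4,5: A(r=x,w=x) vs B(r=y,w=y). No conflict.
Steps 5,6: B(r=y,w=y) vs A(r=x,w=x). No conflict.
Steps 6,7: A(r=x,w=x) vs C(r=-,w=y). No conflict.
First conflict at steps 2,3.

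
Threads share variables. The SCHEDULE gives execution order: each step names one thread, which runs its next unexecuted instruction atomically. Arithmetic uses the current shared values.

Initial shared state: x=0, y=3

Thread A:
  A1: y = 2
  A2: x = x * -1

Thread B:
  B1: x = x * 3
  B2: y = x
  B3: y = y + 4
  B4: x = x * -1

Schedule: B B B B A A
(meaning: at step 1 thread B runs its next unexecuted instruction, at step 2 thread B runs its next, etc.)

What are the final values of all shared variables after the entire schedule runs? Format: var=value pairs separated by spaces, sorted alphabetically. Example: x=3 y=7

Answer: x=0 y=2

Derivation:
Step 1: thread B executes B1 (x = x * 3). Shared: x=0 y=3. PCs: A@0 B@1
Step 2: thread B executes B2 (y = x). Shared: x=0 y=0. PCs: A@0 B@2
Step 3: thread B executes B3 (y = y + 4). Shared: x=0 y=4. PCs: A@0 B@3
Step 4: thread B executes B4 (x = x * -1). Shared: x=0 y=4. PCs: A@0 B@4
Step 5: thread A executes A1 (y = 2). Shared: x=0 y=2. PCs: A@1 B@4
Step 6: thread A executes A2 (x = x * -1). Shared: x=0 y=2. PCs: A@2 B@4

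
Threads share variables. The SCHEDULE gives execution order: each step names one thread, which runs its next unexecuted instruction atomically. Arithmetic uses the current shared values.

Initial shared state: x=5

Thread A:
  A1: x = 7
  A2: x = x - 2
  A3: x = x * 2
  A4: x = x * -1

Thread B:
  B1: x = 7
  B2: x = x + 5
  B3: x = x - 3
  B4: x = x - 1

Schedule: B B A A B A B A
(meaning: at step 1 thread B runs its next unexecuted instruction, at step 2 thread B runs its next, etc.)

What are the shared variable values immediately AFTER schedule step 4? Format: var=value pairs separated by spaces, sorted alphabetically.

Answer: x=5

Derivation:
Step 1: thread B executes B1 (x = 7). Shared: x=7. PCs: A@0 B@1
Step 2: thread B executes B2 (x = x + 5). Shared: x=12. PCs: A@0 B@2
Step 3: thread A executes A1 (x = 7). Shared: x=7. PCs: A@1 B@2
Step 4: thread A executes A2 (x = x - 2). Shared: x=5. PCs: A@2 B@2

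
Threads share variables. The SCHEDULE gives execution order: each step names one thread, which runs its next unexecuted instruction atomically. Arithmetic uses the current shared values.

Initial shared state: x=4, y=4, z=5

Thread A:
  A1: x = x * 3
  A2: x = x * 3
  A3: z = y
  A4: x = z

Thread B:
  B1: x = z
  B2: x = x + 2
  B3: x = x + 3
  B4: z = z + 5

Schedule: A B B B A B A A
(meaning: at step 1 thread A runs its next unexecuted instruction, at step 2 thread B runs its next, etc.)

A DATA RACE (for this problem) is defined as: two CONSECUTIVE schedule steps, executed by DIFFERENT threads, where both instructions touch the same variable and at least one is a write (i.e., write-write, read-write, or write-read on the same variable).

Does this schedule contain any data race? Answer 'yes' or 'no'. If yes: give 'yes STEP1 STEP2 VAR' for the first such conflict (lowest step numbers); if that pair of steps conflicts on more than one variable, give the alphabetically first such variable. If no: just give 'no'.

Answer: yes 1 2 x

Derivation:
Steps 1,2: A(x = x * 3) vs B(x = z). RACE on x (W-W).
Steps 2,3: same thread (B). No race.
Steps 3,4: same thread (B). No race.
Steps 4,5: B(x = x + 3) vs A(x = x * 3). RACE on x (W-W).
Steps 5,6: A(r=x,w=x) vs B(r=z,w=z). No conflict.
Steps 6,7: B(z = z + 5) vs A(z = y). RACE on z (W-W).
Steps 7,8: same thread (A). No race.
First conflict at steps 1,2.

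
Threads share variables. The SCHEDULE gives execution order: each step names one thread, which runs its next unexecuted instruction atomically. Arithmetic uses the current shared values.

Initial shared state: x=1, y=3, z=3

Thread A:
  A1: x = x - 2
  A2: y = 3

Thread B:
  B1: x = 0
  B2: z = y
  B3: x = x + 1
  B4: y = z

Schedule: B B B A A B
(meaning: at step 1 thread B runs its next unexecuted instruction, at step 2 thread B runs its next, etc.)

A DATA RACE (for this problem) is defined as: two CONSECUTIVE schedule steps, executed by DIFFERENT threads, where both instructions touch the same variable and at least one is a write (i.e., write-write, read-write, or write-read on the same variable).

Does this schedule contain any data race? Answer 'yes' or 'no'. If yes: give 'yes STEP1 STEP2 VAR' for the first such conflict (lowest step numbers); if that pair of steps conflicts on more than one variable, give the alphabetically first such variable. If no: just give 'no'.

Steps 1,2: same thread (B). No race.
Steps 2,3: same thread (B). No race.
Steps 3,4: B(x = x + 1) vs A(x = x - 2). RACE on x (W-W).
Steps 4,5: same thread (A). No race.
Steps 5,6: A(y = 3) vs B(y = z). RACE on y (W-W).
First conflict at steps 3,4.

Answer: yes 3 4 x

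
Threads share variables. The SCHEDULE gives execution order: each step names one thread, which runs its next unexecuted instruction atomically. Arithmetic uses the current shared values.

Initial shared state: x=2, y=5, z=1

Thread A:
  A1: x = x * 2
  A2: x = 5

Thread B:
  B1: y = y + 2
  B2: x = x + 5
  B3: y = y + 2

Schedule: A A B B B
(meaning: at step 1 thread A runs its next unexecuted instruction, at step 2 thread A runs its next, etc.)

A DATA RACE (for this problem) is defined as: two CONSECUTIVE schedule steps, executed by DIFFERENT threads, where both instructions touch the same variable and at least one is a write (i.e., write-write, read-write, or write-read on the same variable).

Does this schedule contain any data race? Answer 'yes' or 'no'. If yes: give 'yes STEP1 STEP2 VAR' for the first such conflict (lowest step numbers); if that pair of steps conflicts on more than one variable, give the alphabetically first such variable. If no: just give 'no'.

Answer: no

Derivation:
Steps 1,2: same thread (A). No race.
Steps 2,3: A(r=-,w=x) vs B(r=y,w=y). No conflict.
Steps 3,4: same thread (B). No race.
Steps 4,5: same thread (B). No race.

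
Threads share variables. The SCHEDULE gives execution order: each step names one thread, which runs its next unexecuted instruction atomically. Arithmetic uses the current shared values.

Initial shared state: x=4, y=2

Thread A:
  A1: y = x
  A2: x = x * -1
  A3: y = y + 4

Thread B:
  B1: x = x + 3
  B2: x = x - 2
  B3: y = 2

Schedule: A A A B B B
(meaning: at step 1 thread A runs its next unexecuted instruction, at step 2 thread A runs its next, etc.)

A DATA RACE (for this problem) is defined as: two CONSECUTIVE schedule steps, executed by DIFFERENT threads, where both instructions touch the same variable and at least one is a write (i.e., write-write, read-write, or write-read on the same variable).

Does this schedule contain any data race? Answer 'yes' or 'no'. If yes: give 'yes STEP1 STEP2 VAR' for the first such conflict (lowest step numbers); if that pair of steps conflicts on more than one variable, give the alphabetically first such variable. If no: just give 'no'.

Steps 1,2: same thread (A). No race.
Steps 2,3: same thread (A). No race.
Steps 3,4: A(r=y,w=y) vs B(r=x,w=x). No conflict.
Steps 4,5: same thread (B). No race.
Steps 5,6: same thread (B). No race.

Answer: no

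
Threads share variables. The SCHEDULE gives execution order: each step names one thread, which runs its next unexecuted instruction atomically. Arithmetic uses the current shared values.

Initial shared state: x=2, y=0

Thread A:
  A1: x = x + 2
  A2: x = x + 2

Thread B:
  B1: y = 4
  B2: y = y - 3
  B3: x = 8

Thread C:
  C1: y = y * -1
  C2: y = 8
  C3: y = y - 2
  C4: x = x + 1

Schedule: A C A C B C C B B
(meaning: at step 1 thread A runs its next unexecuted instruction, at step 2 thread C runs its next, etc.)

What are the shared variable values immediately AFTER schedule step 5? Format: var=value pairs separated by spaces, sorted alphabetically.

Step 1: thread A executes A1 (x = x + 2). Shared: x=4 y=0. PCs: A@1 B@0 C@0
Step 2: thread C executes C1 (y = y * -1). Shared: x=4 y=0. PCs: A@1 B@0 C@1
Step 3: thread A executes A2 (x = x + 2). Shared: x=6 y=0. PCs: A@2 B@0 C@1
Step 4: thread C executes C2 (y = 8). Shared: x=6 y=8. PCs: A@2 B@0 C@2
Step 5: thread B executes B1 (y = 4). Shared: x=6 y=4. PCs: A@2 B@1 C@2

Answer: x=6 y=4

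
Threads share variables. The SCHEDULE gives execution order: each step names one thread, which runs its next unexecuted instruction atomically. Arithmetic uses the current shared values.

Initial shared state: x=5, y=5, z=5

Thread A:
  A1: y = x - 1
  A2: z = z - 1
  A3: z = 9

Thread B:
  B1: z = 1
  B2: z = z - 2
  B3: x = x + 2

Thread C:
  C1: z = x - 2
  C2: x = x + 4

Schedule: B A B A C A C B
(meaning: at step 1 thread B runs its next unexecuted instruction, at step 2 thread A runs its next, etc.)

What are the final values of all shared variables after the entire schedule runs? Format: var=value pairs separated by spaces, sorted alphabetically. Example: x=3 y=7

Answer: x=11 y=4 z=9

Derivation:
Step 1: thread B executes B1 (z = 1). Shared: x=5 y=5 z=1. PCs: A@0 B@1 C@0
Step 2: thread A executes A1 (y = x - 1). Shared: x=5 y=4 z=1. PCs: A@1 B@1 C@0
Step 3: thread B executes B2 (z = z - 2). Shared: x=5 y=4 z=-1. PCs: A@1 B@2 C@0
Step 4: thread A executes A2 (z = z - 1). Shared: x=5 y=4 z=-2. PCs: A@2 B@2 C@0
Step 5: thread C executes C1 (z = x - 2). Shared: x=5 y=4 z=3. PCs: A@2 B@2 C@1
Step 6: thread A executes A3 (z = 9). Shared: x=5 y=4 z=9. PCs: A@3 B@2 C@1
Step 7: thread C executes C2 (x = x + 4). Shared: x=9 y=4 z=9. PCs: A@3 B@2 C@2
Step 8: thread B executes B3 (x = x + 2). Shared: x=11 y=4 z=9. PCs: A@3 B@3 C@2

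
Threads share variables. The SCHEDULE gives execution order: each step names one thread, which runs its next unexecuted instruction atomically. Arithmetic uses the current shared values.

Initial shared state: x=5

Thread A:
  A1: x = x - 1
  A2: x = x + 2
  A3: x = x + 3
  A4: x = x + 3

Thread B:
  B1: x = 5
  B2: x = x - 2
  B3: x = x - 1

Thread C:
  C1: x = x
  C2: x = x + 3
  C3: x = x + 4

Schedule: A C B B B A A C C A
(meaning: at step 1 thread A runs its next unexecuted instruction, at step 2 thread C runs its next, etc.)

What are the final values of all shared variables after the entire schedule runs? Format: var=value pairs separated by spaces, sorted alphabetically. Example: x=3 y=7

Step 1: thread A executes A1 (x = x - 1). Shared: x=4. PCs: A@1 B@0 C@0
Step 2: thread C executes C1 (x = x). Shared: x=4. PCs: A@1 B@0 C@1
Step 3: thread B executes B1 (x = 5). Shared: x=5. PCs: A@1 B@1 C@1
Step 4: thread B executes B2 (x = x - 2). Shared: x=3. PCs: A@1 B@2 C@1
Step 5: thread B executes B3 (x = x - 1). Shared: x=2. PCs: A@1 B@3 C@1
Step 6: thread A executes A2 (x = x + 2). Shared: x=4. PCs: A@2 B@3 C@1
Step 7: thread A executes A3 (x = x + 3). Shared: x=7. PCs: A@3 B@3 C@1
Step 8: thread C executes C2 (x = x + 3). Shared: x=10. PCs: A@3 B@3 C@2
Step 9: thread C executes C3 (x = x + 4). Shared: x=14. PCs: A@3 B@3 C@3
Step 10: thread A executes A4 (x = x + 3). Shared: x=17. PCs: A@4 B@3 C@3

Answer: x=17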